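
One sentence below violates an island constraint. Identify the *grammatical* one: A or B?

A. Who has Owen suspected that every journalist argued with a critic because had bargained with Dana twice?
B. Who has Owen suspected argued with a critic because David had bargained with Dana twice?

In A, the wh-phrase is extracted from inside an adjunct island (introduced by "because"), which blocks movement.
In B, the extraction path crosses only that-complement boundaries, which are transparent.
So B is grammatical.

B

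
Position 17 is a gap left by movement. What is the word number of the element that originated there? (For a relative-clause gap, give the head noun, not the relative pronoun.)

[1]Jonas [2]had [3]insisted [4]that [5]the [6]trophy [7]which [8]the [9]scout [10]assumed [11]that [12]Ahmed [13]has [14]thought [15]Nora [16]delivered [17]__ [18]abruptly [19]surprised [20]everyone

The gap at 17 is the object of "delivered", inside a relative clause.
The relative pronoun is "which" (word 7); it is bound by the head noun immediately before it.
Its filler is the head noun "trophy", at word 6.

6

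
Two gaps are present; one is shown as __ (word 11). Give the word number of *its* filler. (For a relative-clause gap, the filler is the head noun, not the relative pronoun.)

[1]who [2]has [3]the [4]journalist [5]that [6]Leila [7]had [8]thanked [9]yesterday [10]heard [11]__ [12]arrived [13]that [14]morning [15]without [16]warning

The marked gap is the subject of "arrived".
Its filler is the fronted wh-phrase "who", at word 1.
(The other dependency links word 4 to a gap after word 8.)

1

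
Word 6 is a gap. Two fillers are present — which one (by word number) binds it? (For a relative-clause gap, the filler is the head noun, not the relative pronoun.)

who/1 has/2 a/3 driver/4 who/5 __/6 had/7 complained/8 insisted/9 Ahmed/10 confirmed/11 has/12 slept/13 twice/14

4

The marked gap is inside the relative clause, the subject of "complained".
Its filler is the head noun "driver" (via "who"), at word 4.
(The other dependency links word 1 to a gap after word 11.)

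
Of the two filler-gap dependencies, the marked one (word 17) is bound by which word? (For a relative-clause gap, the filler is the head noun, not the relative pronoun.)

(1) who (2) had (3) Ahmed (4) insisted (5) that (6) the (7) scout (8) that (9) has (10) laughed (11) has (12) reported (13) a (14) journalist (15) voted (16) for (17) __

The marked gap is the object of the preposition "for" of "voted".
Its filler is the fronted wh-phrase "who", at word 1.
(The other dependency links word 7 to a gap after word 8.)

1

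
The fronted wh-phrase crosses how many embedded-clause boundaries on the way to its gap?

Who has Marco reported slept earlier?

1

"who" is extracted from the subject of "slept".
Boundaries crossed, outermost first: [Ø] — 1 in total.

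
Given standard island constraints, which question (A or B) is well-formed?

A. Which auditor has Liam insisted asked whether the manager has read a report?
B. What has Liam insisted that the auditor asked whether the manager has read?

A

In B, the wh-phrase is extracted from inside a wh-island (introduced by "whether"), which blocks movement.
In A, the extraction path crosses only that-complement boundaries, which are transparent.
So A is grammatical.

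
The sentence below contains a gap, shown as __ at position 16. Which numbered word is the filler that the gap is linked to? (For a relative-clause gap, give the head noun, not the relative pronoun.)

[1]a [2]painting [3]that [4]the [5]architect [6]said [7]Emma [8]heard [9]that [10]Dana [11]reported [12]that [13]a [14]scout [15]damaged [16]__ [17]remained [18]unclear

The gap at 16 is the object of "damaged", inside a relative clause.
The relative pronoun is "that" (word 3); it is bound by the head noun immediately before it.
Its filler is the head noun "painting", at word 2.

2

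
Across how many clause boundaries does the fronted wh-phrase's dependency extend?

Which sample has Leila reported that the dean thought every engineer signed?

"which sample" is extracted from the object of "signed".
Boundaries crossed, outermost first: [that], [Ø] — 2 in total.

2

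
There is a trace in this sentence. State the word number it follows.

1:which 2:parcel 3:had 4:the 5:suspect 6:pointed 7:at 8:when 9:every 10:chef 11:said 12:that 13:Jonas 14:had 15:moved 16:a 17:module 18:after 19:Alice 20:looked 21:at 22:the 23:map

The displaced element is "which parcel" (word 2).
It functions as the object of the preposition "at" of "pointed", so the gap sits immediately after word 7 ("at").
Base order: The suspect had pointed at which parcel when every chef said that Jonas had moved a module after Alice looked at the map.

7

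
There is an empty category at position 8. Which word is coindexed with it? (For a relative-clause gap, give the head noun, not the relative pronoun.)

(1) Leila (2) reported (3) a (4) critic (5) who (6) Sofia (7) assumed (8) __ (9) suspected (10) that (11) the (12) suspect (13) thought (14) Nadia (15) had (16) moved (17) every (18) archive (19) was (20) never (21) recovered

The gap at 8 is the subject of "suspected", inside a relative clause.
The relative pronoun is "who" (word 5); it is bound by the head noun immediately before it.
Its filler is the head noun "critic", at word 4.

4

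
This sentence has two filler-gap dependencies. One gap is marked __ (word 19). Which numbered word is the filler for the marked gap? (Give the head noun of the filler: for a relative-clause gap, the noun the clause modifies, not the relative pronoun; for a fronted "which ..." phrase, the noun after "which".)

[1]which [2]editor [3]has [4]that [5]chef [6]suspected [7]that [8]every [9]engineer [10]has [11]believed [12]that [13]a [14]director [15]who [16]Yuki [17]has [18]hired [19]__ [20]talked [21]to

14

The marked gap is inside the relative clause, the direct object of "hired".
Its filler is the head noun "director" (via "who"), at word 14.
(The other dependency links word 2 to a gap after word 21.)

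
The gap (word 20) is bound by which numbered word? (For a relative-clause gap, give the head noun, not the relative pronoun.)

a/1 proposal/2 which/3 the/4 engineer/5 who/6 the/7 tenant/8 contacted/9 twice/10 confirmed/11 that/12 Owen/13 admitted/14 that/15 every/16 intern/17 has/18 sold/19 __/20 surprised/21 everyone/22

2

The gap at 20 is the object of "sold", inside a relative clause.
The relative pronoun is "which" (word 3); it is bound by the head noun immediately before it.
Its filler is the head noun "proposal", at word 2.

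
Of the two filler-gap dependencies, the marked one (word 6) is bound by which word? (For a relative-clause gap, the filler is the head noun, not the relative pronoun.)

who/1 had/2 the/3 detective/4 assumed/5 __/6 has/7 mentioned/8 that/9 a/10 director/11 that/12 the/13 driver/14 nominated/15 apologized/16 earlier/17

The marked gap is the subject of "mentioned".
Its filler is the fronted wh-phrase "who", at word 1.
(The other dependency links word 11 to a gap after word 15.)

1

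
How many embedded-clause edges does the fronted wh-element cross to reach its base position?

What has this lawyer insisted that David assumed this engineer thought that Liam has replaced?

"what" is extracted from the object of "replaced".
Boundaries crossed, outermost first: [that], [Ø], [that] — 3 in total.

3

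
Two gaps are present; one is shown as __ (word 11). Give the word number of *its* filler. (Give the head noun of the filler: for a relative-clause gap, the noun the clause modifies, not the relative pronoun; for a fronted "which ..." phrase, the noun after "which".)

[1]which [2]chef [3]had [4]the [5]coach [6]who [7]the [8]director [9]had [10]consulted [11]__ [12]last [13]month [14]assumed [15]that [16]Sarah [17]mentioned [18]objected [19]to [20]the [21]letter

The marked gap is inside the relative clause, the direct object of "consulted".
Its filler is the head noun "coach" (via "who"), at word 5.
(The other dependency links word 2 to a gap after word 17.)

5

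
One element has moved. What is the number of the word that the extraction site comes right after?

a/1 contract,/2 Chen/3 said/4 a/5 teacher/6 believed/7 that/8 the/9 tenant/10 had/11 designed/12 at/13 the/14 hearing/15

The displaced element is "a contract" (word 2).
It is linked across 2 clause boundaries (Ø → that).
It functions as the direct object of "designed", so the gap sits immediately after word 12 ("designed").
Base order: Chen said a teacher believed that the tenant had designed a contract at the hearing.

12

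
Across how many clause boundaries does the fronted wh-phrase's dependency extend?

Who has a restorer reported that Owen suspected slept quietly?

"who" is extracted from the subject of "slept".
Boundaries crossed, outermost first: [that], [Ø] — 2 in total.

2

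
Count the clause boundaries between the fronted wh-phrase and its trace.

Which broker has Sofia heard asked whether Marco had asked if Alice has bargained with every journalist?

"which broker" is extracted from the subject of "asked".
Boundaries crossed, outermost first: [Ø] — 1 in total.

1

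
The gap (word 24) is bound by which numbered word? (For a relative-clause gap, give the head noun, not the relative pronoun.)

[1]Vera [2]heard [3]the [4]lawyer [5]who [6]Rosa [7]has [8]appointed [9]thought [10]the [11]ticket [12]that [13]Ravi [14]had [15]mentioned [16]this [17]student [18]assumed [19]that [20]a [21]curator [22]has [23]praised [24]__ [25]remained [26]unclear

11

The gap at 24 is the object of "praised", inside a relative clause.
The relative pronoun is "that" (word 12); it is bound by the head noun immediately before it.
Its filler is the head noun "ticket", at word 11.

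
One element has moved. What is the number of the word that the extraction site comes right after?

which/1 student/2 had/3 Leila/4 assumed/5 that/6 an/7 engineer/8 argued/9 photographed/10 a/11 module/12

9

The displaced element is "which student" (word 2).
It is linked across 2 clause boundaries (that → Ø).
It functions as the subject of "photographed", so the gap sits immediately after word 9 ("argued").
Base order: Leila had assumed that an engineer argued that which student photographed a module.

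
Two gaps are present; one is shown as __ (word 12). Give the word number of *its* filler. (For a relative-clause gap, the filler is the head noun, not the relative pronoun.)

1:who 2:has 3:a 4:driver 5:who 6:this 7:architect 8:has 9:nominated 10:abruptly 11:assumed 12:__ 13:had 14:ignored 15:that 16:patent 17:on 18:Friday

1

The marked gap is the subject of "ignored".
Its filler is the fronted wh-phrase "who", at word 1.
(The other dependency links word 4 to a gap after word 9.)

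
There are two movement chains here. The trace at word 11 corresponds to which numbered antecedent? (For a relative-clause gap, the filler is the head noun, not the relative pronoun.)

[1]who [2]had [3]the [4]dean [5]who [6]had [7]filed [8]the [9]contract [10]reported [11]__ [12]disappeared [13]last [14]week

The marked gap is the subject of "disappeared".
Its filler is the fronted wh-phrase "who", at word 1.
(The other dependency links word 4 to a gap after word 5.)

1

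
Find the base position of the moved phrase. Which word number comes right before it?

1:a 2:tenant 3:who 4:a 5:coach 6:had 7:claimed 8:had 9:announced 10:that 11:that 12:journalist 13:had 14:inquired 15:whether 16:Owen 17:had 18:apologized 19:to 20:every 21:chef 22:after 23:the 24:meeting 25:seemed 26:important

7

The displaced element is "a tenant" (word 2).
It is linked across 1 clause boundary (Ø).
It functions as the subject of "announced", so the gap sits immediately after word 7 ("claimed").
Base order: A coach had claimed a tenant had announced that that journalist had inquired whether Owen had apologized to every chef after the meeting.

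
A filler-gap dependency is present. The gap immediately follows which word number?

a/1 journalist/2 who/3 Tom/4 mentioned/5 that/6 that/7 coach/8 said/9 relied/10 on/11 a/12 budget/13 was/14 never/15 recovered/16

The displaced element is "a journalist" (word 2).
It is linked across 2 clause boundaries (that → Ø).
It functions as the subject of "relied", so the gap sits immediately after word 9 ("said").
Base order: Tom mentioned that that coach said that a journalist relied on a budget.

9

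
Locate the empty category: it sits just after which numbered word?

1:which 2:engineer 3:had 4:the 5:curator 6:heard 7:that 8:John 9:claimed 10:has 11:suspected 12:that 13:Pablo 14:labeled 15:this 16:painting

The displaced element is "which engineer" (word 2).
It is linked across 2 clause boundaries (that → Ø).
It functions as the subject of "suspected", so the gap sits immediately after word 9 ("claimed").
Base order: The curator had heard that John claimed that which engineer has suspected that Pablo labeled this painting.

9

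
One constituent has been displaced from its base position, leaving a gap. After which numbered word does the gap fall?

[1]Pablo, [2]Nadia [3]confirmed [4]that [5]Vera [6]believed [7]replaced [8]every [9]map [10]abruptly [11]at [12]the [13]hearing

6

The displaced element is "Pablo" (word 1).
It is linked across 2 clause boundaries (that → Ø).
It functions as the subject of "replaced", so the gap sits immediately after word 6 ("believed").
Base order: Nadia confirmed that Vera believed that Pablo replaced every map abruptly at the hearing.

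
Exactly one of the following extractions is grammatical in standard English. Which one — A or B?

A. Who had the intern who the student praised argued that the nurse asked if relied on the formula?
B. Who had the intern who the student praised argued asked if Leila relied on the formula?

B

In A, the wh-phrase is extracted from inside a wh-island (introduced by "if"), which blocks movement.
In B, the extraction path crosses only that-complement boundaries, which are transparent.
So B is grammatical.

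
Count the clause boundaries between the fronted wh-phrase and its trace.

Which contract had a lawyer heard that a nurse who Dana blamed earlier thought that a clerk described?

2

"which contract" is extracted from the object of "described".
Boundaries crossed, outermost first: [that], [that] — 2 in total.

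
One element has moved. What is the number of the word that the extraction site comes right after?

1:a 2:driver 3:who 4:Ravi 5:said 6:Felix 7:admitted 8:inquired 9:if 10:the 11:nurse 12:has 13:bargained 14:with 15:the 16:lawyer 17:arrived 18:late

7

The displaced element is "a driver" (word 2).
It is linked across 2 clause boundaries (Ø → Ø).
It functions as the subject of "inquired", so the gap sits immediately after word 7 ("admitted").
Base order: Ravi said Felix admitted a driver inquired if the nurse has bargained with the lawyer.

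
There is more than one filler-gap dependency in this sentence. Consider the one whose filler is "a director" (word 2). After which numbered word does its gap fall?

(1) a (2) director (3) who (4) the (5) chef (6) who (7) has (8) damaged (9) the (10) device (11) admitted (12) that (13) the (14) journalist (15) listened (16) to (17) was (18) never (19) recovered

The displaced element is "a director" (word 2).
It is linked across 1 clause boundary (that).
It functions as the object of the preposition "to" of "listened", so the gap sits immediately after word 16 ("to").
Base order: The chef who has damaged the device admitted that the journalist listened to a director.

16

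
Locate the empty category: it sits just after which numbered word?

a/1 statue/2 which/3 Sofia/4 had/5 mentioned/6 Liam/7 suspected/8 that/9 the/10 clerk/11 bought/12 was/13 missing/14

12

The displaced element is "a statue" (word 2).
It is linked across 2 clause boundaries (Ø → that).
It functions as the direct object of "bought", so the gap sits immediately after word 12 ("bought").
Base order: Sofia had mentioned Liam suspected that the clerk bought a statue.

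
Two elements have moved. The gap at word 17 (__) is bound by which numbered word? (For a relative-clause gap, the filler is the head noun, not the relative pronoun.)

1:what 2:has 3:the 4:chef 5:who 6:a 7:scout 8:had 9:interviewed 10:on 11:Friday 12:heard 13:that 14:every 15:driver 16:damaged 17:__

1

The marked gap is the direct object of "damaged".
Its filler is the fronted wh-phrase "what", at word 1.
(The other dependency links word 4 to a gap after word 9.)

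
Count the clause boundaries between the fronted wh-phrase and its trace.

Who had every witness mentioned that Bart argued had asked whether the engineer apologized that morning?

2

"who" is extracted from the subject of "asked".
Boundaries crossed, outermost first: [that], [Ø] — 2 in total.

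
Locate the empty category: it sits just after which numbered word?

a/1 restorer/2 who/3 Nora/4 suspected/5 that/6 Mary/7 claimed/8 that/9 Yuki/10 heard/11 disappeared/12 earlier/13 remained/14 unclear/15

11

The displaced element is "a restorer" (word 2).
It is linked across 3 clause boundaries (that → that → Ø).
It functions as the subject of "disappeared", so the gap sits immediately after word 11 ("heard").
Base order: Nora suspected that Mary claimed that Yuki heard that a restorer disappeared earlier.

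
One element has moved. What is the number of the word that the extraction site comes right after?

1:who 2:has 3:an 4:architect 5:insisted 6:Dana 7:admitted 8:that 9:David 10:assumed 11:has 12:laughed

The displaced element is "who" (word 1).
It is linked across 3 clause boundaries (Ø → that → Ø).
It functions as the subject of "laughed", so the gap sits immediately after word 10 ("assumed").
Base order: An architect has insisted Dana admitted that David assumed that who has laughed.

10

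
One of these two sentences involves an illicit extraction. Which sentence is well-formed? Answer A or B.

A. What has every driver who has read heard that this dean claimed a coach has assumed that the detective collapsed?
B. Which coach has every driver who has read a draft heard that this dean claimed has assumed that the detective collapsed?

In A, the wh-phrase is extracted from inside a complex-NP island (relative clause) (introduced by "who"), which blocks movement.
In B, the extraction path crosses only that-complement boundaries, which are transparent.
So B is grammatical.

B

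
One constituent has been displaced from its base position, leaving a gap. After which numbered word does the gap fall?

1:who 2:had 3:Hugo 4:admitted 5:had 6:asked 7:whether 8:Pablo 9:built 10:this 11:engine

The displaced element is "who" (word 1).
It is linked across 1 clause boundary (Ø).
It functions as the subject of "asked", so the gap sits immediately after word 4 ("admitted").
Base order: Hugo had admitted that who had asked whether Pablo built this engine.

4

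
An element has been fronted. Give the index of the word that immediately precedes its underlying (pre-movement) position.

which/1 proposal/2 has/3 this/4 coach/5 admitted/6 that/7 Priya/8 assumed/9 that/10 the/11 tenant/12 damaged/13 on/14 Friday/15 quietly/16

13

The displaced element is "which proposal" (word 2).
It is linked across 2 clause boundaries (that → that).
It functions as the direct object of "damaged", so the gap sits immediately after word 13 ("damaged").
Base order: This coach has admitted that Priya assumed that the tenant damaged which proposal on Friday quietly.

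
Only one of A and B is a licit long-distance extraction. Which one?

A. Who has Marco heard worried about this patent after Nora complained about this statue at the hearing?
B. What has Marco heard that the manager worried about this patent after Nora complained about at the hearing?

In B, the wh-phrase is extracted from inside an adjunct island (introduced by "after"), which blocks movement.
In A, the extraction path crosses only that-complement boundaries, which are transparent.
So A is grammatical.

A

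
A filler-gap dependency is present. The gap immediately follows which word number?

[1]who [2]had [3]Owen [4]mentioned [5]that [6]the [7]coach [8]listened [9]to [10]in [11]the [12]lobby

The displaced element is "who" (word 1).
It is linked across 1 clause boundary (that).
It functions as the object of the preposition "to" of "listened", so the gap sits immediately after word 9 ("to").
Base order: Owen had mentioned that the coach listened to who in the lobby.

9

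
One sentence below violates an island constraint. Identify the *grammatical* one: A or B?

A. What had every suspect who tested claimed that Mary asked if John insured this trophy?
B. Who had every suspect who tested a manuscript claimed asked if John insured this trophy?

B

In A, the wh-phrase is extracted from inside a complex-NP island (relative clause) (introduced by "who"), which blocks movement.
In B, the extraction path crosses only that-complement boundaries, which are transparent.
So B is grammatical.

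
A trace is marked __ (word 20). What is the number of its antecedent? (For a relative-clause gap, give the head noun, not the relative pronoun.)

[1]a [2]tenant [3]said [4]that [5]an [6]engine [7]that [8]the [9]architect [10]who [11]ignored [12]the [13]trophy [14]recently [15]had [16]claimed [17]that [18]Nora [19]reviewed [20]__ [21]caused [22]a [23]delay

6

The gap at 20 is the object of "reviewed", inside a relative clause.
The relative pronoun is "that" (word 7); it is bound by the head noun immediately before it.
Its filler is the head noun "engine", at word 6.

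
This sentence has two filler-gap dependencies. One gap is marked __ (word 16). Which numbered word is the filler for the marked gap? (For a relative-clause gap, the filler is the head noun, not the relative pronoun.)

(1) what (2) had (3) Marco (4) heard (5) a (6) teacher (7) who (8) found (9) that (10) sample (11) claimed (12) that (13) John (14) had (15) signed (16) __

1

The marked gap is the direct object of "signed".
Its filler is the fronted wh-phrase "what", at word 1.
(The other dependency links word 6 to a gap after word 7.)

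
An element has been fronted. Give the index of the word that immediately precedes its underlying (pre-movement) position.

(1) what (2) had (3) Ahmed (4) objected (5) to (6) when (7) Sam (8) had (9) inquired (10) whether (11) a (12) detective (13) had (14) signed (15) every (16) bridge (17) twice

The displaced element is "what" (word 1).
It functions as the object of the preposition "to" of "objected", so the gap sits immediately after word 5 ("to").
Base order: Ahmed had objected to what when Sam had inquired whether a detective had signed every bridge twice.

5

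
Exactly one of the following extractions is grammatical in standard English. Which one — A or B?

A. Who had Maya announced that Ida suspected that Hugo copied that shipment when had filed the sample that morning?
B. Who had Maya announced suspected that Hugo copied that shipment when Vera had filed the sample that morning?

B

In A, the wh-phrase is extracted from inside an adjunct island (introduced by "when"), which blocks movement.
In B, the extraction path crosses only that-complement boundaries, which are transparent.
So B is grammatical.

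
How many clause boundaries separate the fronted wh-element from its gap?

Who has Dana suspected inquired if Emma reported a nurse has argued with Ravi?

"who" is extracted from the subject of "inquired".
Boundaries crossed, outermost first: [Ø] — 1 in total.

1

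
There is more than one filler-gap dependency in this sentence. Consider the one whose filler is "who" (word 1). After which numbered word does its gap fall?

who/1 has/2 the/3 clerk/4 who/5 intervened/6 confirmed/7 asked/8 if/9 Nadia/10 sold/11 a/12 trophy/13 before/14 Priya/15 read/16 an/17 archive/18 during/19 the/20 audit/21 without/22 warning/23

The displaced element is "who" (word 1).
It is linked across 1 clause boundary (Ø).
It functions as the subject of "asked", so the gap sits immediately after word 7 ("confirmed").
Base order: The clerk who intervened has confirmed that who asked if Nadia sold a trophy before Priya read an archive during the audit without warning.

7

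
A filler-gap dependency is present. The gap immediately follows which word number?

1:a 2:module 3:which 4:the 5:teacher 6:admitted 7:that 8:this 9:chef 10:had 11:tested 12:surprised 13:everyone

The displaced element is "a module" (word 2).
It is linked across 1 clause boundary (that).
It functions as the direct object of "tested", so the gap sits immediately after word 11 ("tested").
Base order: The teacher admitted that this chef had tested a module.

11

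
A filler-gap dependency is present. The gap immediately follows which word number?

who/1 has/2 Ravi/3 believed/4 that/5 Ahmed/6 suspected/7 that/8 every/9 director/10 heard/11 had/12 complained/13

11

The displaced element is "who" (word 1).
It is linked across 3 clause boundaries (that → that → Ø).
It functions as the subject of "complained", so the gap sits immediately after word 11 ("heard").
Base order: Ravi has believed that Ahmed suspected that every director heard who had complained.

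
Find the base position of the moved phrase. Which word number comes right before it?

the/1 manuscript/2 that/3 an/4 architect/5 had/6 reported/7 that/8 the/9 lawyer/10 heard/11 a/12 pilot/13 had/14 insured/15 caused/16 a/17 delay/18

The displaced element is "the manuscript" (word 2).
It is linked across 2 clause boundaries (that → Ø).
It functions as the direct object of "insured", so the gap sits immediately after word 15 ("insured").
Base order: An architect had reported that the lawyer heard a pilot had insured the manuscript.

15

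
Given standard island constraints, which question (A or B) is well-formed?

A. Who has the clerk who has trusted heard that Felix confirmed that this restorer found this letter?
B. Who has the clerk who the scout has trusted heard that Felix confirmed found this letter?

In A, the wh-phrase is extracted from inside a complex-NP island (relative clause) (introduced by "who"), which blocks movement.
In B, the extraction path crosses only that-complement boundaries, which are transparent.
So B is grammatical.

B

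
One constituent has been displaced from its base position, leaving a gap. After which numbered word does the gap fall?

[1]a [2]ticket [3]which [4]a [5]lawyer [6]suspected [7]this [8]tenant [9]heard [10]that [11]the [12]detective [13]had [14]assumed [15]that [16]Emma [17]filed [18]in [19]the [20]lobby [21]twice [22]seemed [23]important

The displaced element is "a ticket" (word 2).
It is linked across 3 clause boundaries (Ø → that → that).
It functions as the direct object of "filed", so the gap sits immediately after word 17 ("filed").
Base order: A lawyer suspected this tenant heard that the detective had assumed that Emma filed a ticket in the lobby twice.

17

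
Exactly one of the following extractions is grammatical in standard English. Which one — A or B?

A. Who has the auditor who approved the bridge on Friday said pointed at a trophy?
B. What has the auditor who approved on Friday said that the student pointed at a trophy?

In B, the wh-phrase is extracted from inside a complex-NP island (relative clause) (introduced by "who"), which blocks movement.
In A, the extraction path crosses only that-complement boundaries, which are transparent.
So A is grammatical.

A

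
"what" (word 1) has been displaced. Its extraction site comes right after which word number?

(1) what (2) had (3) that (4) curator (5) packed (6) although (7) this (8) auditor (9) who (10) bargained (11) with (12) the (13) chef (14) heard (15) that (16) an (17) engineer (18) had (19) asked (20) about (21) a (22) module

5

The displaced element is "what" (word 1).
It functions as the direct object of "packed", so the gap sits immediately after word 5 ("packed").
Base order: That curator had packed what although this auditor who bargained with the chef heard that an engineer had asked about a module.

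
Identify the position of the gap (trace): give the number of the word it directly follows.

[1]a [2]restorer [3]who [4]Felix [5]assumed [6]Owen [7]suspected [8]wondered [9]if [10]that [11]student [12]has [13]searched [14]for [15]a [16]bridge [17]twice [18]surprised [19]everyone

7

The displaced element is "a restorer" (word 2).
It is linked across 2 clause boundaries (Ø → Ø).
It functions as the subject of "wondered", so the gap sits immediately after word 7 ("suspected").
Base order: Felix assumed Owen suspected that a restorer wondered if that student has searched for a bridge twice.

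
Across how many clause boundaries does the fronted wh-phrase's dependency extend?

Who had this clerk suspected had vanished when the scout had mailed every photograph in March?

"who" is extracted from the subject of "vanished".
Boundaries crossed, outermost first: [Ø] — 1 in total.

1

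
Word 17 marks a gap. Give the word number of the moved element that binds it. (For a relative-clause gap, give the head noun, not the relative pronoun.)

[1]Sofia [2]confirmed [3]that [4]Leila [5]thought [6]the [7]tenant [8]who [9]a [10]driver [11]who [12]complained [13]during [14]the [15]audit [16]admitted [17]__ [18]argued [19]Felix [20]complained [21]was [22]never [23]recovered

7

The gap at 17 is the subject of "argued", inside a relative clause.
The relative pronoun is "who" (word 8); it is bound by the head noun immediately before it.
Its filler is the head noun "tenant", at word 7.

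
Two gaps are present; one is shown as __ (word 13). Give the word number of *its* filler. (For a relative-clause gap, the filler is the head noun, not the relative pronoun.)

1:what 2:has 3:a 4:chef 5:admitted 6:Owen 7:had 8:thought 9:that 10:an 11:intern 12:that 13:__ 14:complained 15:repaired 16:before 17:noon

11

The marked gap is inside the relative clause, the subject of "complained".
Its filler is the head noun "intern" (via "that"), at word 11.
(The other dependency links word 1 to a gap after word 15.)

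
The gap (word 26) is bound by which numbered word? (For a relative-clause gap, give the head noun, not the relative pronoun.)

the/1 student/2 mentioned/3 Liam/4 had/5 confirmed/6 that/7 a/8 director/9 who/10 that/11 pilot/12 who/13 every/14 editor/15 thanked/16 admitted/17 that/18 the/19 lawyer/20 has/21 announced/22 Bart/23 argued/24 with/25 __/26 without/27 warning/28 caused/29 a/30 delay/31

9

The gap at 26 is the prepositional object of "argued", inside a relative clause.
The relative pronoun is "who" (word 10); it is bound by the head noun immediately before it.
Its filler is the head noun "director", at word 9.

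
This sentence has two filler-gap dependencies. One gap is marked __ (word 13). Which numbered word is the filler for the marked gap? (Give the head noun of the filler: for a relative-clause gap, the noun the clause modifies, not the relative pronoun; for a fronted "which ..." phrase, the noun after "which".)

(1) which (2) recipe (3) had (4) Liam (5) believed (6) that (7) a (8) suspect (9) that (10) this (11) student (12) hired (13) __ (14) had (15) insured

8

The marked gap is inside the relative clause, the direct object of "hired".
Its filler is the head noun "suspect" (via "that"), at word 8.
(The other dependency links word 2 to a gap after word 15.)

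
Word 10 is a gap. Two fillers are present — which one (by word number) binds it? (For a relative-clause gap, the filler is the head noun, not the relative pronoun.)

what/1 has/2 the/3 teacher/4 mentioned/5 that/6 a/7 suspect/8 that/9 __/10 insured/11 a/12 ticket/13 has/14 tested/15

The marked gap is inside the relative clause, the subject of "insured".
Its filler is the head noun "suspect" (via "that"), at word 8.
(The other dependency links word 1 to a gap after word 15.)

8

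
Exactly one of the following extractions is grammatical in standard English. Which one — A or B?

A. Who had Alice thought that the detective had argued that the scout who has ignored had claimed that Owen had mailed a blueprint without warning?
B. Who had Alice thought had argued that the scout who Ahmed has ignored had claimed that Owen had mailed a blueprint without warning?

B

In A, the wh-phrase is extracted from inside a complex-NP island (relative clause) (introduced by "who"), which blocks movement.
In B, the extraction path crosses only that-complement boundaries, which are transparent.
So B is grammatical.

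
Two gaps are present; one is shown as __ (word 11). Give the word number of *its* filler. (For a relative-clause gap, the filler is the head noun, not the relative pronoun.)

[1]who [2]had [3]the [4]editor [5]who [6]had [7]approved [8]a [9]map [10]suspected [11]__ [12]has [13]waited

The marked gap is the subject of "waited".
Its filler is the fronted wh-phrase "who", at word 1.
(The other dependency links word 4 to a gap after word 5.)

1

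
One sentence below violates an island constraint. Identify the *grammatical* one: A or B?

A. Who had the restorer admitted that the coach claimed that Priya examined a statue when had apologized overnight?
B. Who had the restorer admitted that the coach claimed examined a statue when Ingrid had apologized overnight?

B

In A, the wh-phrase is extracted from inside an adjunct island (introduced by "when"), which blocks movement.
In B, the extraction path crosses only that-complement boundaries, which are transparent.
So B is grammatical.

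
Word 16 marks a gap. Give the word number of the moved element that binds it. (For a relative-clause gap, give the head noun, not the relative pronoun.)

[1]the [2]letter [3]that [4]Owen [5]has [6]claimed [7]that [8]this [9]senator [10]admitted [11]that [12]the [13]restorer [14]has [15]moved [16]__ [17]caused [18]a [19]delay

The gap at 16 is the object of "moved", inside a relative clause.
The relative pronoun is "that" (word 3); it is bound by the head noun immediately before it.
Its filler is the head noun "letter", at word 2.

2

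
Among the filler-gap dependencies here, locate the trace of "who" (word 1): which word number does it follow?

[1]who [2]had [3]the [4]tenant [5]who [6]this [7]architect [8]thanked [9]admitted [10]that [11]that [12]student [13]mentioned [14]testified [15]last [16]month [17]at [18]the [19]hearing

The displaced element is "who" (word 1).
It is linked across 2 clause boundaries (that → Ø).
It functions as the subject of "testified", so the gap sits immediately after word 13 ("mentioned").
Base order: The tenant who this architect thanked had admitted that that student mentioned who testified last month at the hearing.

13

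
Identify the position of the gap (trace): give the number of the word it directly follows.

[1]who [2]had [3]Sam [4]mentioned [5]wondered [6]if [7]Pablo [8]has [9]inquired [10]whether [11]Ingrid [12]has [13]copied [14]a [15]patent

The displaced element is "who" (word 1).
It is linked across 1 clause boundary (Ø).
It functions as the subject of "wondered", so the gap sits immediately after word 4 ("mentioned").
Base order: Sam had mentioned who wondered if Pablo has inquired whether Ingrid has copied a patent.

4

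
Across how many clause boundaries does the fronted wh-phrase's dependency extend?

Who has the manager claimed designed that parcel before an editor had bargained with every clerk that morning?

"who" is extracted from the subject of "designed".
Boundaries crossed, outermost first: [Ø] — 1 in total.

1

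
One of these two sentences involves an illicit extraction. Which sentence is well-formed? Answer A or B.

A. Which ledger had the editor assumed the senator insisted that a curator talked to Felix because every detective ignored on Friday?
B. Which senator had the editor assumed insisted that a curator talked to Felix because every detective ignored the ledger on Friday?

B

In A, the wh-phrase is extracted from inside an adjunct island (introduced by "because"), which blocks movement.
In B, the extraction path crosses only that-complement boundaries, which are transparent.
So B is grammatical.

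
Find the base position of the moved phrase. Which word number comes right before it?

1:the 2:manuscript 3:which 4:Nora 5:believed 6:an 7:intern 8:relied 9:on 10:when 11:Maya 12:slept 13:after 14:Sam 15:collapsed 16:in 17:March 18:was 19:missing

The displaced element is "the manuscript" (word 2).
It is linked across 1 clause boundary (Ø).
It functions as the object of the preposition "on" of "relied", so the gap sits immediately after word 9 ("on").
Base order: Nora believed an intern relied on the manuscript when Maya slept after Sam collapsed in March.

9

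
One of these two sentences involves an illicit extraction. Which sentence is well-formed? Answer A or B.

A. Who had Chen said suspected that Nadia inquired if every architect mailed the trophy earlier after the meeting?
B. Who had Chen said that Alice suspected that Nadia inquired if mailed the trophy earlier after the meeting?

In B, the wh-phrase is extracted from inside a wh-island (introduced by "if"), which blocks movement.
In A, the extraction path crosses only that-complement boundaries, which are transparent.
So A is grammatical.

A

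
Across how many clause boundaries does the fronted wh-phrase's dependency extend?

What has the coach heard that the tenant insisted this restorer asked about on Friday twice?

2

"what" is extracted from the PP object of "asked".
Boundaries crossed, outermost first: [that], [Ø] — 2 in total.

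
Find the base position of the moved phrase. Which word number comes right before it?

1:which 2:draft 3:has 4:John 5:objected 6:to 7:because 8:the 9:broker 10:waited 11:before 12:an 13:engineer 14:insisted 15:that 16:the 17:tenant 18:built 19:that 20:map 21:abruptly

The displaced element is "which draft" (word 2).
It functions as the object of the preposition "to" of "objected", so the gap sits immediately after word 6 ("to").
Base order: John has objected to which draft because the broker waited before an engineer insisted that the tenant built that map abruptly.

6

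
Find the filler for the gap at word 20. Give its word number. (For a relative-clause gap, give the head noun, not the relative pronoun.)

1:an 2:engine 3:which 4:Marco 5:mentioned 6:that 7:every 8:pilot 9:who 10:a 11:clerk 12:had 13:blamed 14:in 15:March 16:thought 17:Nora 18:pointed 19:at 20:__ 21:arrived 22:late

The gap at 20 is the prepositional object of "pointed", inside a relative clause.
The relative pronoun is "which" (word 3); it is bound by the head noun immediately before it.
Its filler is the head noun "engine", at word 2.

2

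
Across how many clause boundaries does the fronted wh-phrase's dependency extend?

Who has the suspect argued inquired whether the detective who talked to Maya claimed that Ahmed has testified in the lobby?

"who" is extracted from the subject of "inquired".
Boundaries crossed, outermost first: [Ø] — 1 in total.

1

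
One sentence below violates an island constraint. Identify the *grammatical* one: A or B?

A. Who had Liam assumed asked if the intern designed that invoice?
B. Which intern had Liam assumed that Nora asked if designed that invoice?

In B, the wh-phrase is extracted from inside a wh-island (introduced by "if"), which blocks movement.
In A, the extraction path crosses only that-complement boundaries, which are transparent.
So A is grammatical.

A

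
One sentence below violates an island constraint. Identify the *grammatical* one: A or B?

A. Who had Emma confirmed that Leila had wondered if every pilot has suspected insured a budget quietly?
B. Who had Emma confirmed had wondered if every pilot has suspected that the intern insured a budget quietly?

In A, the wh-phrase is extracted from inside a wh-island (introduced by "if"), which blocks movement.
In B, the extraction path crosses only that-complement boundaries, which are transparent.
So B is grammatical.

B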